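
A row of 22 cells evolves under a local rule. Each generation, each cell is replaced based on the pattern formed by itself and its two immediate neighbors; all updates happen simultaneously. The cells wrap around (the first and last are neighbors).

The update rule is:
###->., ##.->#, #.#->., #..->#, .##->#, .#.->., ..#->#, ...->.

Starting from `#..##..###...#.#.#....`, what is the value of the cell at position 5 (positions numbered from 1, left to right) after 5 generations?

.#######.##.#.....#..#
.#.....#.##..#...#.##.
#.#...#..####.#.#..###
#..#.#.###..#....###..
.##....#.###.#..##.###
position 5 holds .

.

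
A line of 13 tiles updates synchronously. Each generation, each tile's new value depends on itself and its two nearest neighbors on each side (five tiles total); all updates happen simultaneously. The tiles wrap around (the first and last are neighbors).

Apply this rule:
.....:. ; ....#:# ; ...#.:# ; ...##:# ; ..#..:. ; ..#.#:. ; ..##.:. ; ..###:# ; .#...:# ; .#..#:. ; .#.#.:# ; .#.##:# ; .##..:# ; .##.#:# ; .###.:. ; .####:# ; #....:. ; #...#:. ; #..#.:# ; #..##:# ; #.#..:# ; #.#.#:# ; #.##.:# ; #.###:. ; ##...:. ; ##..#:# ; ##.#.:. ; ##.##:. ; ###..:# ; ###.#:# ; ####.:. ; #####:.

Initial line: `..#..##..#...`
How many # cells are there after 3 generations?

8

##..#.###.#..
.###.#..#.#.#
#..#.#.#.####
count of #: 8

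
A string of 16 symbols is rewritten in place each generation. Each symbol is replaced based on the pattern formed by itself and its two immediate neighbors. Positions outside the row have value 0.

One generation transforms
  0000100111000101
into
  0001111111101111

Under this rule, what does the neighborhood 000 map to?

0

At position 0 the neighborhood is 000; the next row has 0 there.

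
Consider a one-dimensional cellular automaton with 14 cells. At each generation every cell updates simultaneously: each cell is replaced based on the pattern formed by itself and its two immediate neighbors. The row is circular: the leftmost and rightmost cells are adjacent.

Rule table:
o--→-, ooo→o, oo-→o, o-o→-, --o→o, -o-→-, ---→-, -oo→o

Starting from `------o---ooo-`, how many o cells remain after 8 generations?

-----o---oooo-
----o---ooooo-
---o---oooooo-
--o---ooooooo-
-o---oooooooo-
o---ooooooooo-
---oooooooooo-
--ooooooooooo-
count of o: 11

11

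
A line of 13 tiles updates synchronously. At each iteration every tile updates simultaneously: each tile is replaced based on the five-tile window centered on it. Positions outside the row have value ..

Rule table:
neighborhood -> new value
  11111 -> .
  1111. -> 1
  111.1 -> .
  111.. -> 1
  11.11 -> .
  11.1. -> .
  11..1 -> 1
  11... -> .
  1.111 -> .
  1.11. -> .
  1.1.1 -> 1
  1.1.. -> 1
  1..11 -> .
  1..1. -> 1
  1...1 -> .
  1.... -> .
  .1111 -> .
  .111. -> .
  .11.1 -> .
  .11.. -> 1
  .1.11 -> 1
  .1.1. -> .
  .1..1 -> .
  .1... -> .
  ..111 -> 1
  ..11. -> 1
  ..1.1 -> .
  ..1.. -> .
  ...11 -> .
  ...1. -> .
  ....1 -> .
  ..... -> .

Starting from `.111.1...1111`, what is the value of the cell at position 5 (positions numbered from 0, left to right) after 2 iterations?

.1...1...1.11
..........1.1
position 5 holds .

.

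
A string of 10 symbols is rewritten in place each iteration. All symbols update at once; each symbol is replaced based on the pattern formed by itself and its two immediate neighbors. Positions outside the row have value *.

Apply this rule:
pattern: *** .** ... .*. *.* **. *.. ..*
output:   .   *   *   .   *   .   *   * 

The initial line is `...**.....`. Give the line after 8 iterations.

****.*****
....**....
*****.****
.....**...
******.***
......**..
*******.**
.......**.

.......**.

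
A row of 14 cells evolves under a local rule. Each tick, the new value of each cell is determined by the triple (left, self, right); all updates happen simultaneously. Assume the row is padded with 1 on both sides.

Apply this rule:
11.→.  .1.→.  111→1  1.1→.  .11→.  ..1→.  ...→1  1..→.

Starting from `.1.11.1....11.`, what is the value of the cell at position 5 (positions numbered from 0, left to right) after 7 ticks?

........11....
.111111....11.
..1111..11....
...11......11.
.1....1111....
...11..11..11.
.1............
position 5 holds .

.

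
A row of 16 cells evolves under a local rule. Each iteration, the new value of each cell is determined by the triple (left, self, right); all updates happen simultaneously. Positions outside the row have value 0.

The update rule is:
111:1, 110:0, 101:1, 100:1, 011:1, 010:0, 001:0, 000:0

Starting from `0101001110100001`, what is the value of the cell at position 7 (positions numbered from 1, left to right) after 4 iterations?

iteration 1: 0010101101010000
iteration 2: 0001011010101000
iteration 3: 0000110101010100
iteration 4: 0000101010101010
position 7 holds 1

1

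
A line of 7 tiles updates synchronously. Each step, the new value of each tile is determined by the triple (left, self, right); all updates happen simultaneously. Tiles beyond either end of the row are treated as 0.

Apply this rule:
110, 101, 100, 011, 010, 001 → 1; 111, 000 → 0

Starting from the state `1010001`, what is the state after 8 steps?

1001111

1111011
1001111
1111001
1001111  (repeats step 2; period 2)
step 8: 1001111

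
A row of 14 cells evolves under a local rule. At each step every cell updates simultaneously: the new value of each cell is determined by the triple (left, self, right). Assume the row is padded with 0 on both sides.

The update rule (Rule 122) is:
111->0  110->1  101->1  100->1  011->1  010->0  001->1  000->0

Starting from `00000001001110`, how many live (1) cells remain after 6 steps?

00000010111011
00000101101111
00001011111001
00010110001110
00101111011011
01011001111111
count of 1: 10

10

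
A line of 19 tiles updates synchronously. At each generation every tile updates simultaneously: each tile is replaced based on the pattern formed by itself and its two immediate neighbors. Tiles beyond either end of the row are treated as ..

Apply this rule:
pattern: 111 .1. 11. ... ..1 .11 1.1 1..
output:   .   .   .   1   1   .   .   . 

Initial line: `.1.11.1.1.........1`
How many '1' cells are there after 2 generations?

1.........11111111.
..11111111.........
count of 1: 8

8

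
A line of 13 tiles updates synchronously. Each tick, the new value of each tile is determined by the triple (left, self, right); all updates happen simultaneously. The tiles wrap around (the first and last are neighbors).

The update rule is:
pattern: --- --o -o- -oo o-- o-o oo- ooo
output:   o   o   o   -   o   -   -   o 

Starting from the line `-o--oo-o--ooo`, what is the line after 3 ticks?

--o--o--ooo-o

tick 1: -ooo---ooo-o-
tick 2: o-o-ooo-o--oo
tick 3: --o--o--ooo-o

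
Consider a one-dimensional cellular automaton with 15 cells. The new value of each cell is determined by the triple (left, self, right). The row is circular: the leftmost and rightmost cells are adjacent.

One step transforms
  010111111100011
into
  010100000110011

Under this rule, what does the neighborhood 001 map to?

At position 12 the neighborhood is 001; the next row has 0 there.

0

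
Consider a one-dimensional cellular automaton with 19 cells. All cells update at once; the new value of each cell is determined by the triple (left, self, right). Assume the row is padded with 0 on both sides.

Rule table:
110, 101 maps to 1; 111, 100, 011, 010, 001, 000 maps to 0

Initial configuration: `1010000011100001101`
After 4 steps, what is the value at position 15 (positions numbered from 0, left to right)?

0

0100000000100000110
0000000000000000010
0000000000000000000
0000000000000000000
position 15 holds 0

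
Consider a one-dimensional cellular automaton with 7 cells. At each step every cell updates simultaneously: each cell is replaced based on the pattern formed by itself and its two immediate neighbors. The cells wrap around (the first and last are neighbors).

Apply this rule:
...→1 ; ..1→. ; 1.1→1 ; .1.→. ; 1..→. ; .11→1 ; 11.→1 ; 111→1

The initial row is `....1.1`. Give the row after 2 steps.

.11....

.11..1.
.11....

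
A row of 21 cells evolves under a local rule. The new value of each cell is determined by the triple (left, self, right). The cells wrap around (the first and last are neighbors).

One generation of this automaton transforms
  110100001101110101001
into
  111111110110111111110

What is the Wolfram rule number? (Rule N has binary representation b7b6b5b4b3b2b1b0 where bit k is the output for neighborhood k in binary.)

position 0: 111 → 1  (bit 7 = 1)
position 1: 110 → 1  (bit 6 = 1)
position 2: 101 → 1  (bit 5 = 1)
position 4: 100 → 1  (bit 4 = 1)
position 8: 011 → 0  (bit 3 = 0)
position 3: 010 → 1  (bit 2 = 1)
position 7: 001 → 1  (bit 1 = 1)
position 5: 000 → 1  (bit 0 = 1)
bits b7..b0 = 11110111 = 247

247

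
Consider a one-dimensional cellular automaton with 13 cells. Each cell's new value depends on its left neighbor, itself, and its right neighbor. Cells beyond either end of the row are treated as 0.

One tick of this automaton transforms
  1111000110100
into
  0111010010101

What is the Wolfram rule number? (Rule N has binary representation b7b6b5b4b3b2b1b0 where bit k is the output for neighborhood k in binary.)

position 1: 111 → 1  (bit 7 = 1)
position 3: 110 → 1  (bit 6 = 1)
position 9: 101 → 0  (bit 5 = 0)
position 4: 100 → 0  (bit 4 = 0)
position 0: 011 → 0  (bit 3 = 0)
position 10: 010 → 1  (bit 2 = 1)
position 6: 001 → 0  (bit 1 = 0)
position 5: 000 → 1  (bit 0 = 1)
bits b7..b0 = 11000101 = 197

197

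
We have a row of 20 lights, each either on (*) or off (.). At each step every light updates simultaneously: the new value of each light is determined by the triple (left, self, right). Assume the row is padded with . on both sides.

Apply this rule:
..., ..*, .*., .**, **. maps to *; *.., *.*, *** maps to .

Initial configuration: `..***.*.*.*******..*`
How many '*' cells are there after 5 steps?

11

***.*.*.*.*.....*.**
*.*.*.*.*.*.*****.**
*.*.*.*.*.*.*...*.**
*.*.*.*.*.*.*.***.**
*.*.*.*.*.*.*.*.*.**
count of *: 11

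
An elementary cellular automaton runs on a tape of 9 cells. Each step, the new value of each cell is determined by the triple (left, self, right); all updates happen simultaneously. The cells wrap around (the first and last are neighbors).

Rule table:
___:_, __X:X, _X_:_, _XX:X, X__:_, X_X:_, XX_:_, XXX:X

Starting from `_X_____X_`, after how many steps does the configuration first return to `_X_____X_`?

9

X_____X__
_____X__X
____X__X_
___X__X__
__X__X___
_X__X____
X__X_____
__X_____X
_X_____X_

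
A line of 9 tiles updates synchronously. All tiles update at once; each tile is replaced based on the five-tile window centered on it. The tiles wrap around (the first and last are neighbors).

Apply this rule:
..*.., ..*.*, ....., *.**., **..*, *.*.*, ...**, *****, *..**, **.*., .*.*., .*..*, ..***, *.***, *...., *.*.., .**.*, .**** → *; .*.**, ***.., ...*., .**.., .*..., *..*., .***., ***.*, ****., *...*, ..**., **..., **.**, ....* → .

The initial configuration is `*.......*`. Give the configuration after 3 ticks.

**..**..*

..****.*.
.***..**.
**..**..*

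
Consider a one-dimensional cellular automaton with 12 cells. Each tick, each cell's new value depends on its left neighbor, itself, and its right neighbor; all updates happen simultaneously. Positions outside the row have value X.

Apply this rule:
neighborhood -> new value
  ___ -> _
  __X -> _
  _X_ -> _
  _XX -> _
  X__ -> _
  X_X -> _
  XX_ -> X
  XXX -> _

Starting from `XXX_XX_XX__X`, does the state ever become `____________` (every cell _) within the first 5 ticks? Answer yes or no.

yes

tick 1: __X__X__X___
tick 2: ____________
all cells are _ at tick 2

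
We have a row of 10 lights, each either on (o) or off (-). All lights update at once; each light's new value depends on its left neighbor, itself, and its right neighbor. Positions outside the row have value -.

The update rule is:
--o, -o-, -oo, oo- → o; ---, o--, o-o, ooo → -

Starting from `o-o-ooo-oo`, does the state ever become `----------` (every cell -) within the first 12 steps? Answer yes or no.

no

o-o-o-o-oo
o-o-o-o-oo  (fixed point — unchanged through step 12)
step 12 is o-o-o-o-oo, still not uniform -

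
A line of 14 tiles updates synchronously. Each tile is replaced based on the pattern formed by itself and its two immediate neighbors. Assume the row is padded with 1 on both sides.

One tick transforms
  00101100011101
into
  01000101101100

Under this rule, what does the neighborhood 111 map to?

1

At position 10 the neighborhood is 111; the next row has 1 there.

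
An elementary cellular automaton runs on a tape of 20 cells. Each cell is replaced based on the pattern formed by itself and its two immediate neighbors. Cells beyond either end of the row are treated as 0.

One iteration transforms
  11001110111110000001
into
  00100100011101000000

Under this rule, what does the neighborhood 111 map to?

1

At position 5 the neighborhood is 111; the next row has 1 there.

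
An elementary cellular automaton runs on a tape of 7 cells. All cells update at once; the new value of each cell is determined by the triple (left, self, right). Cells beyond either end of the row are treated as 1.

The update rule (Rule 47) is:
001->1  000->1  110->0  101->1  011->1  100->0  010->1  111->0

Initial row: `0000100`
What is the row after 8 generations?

1100011

0111101
1100011
0001110
0111001
1100011  (repeats generation 2; period 3)
generation 8: 1100011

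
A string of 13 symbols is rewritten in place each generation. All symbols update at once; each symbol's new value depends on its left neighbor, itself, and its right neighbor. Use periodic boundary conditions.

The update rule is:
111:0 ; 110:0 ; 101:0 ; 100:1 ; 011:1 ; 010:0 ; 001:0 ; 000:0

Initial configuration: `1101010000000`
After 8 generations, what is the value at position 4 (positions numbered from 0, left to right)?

1000001000000
0100000100000
0010000010000
0001000001000
0000100000100
0000010000010
0000001000001
1000000100000
position 4 holds 0

0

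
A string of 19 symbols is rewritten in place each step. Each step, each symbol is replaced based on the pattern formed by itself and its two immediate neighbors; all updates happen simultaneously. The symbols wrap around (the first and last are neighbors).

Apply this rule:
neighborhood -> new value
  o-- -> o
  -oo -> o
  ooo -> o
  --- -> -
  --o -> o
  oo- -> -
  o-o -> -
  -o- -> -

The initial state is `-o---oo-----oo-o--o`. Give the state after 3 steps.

--oo-o-o--o----o---

step 1: --o-oo-o---oo---oo-
step 2: -o--o---o-oo-o-oo-o
step 3: --oo-o-o--o----o---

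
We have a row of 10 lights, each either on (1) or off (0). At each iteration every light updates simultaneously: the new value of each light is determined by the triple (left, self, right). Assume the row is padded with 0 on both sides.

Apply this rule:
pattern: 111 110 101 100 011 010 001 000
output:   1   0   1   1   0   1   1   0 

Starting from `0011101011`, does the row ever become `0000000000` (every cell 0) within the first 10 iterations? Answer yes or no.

no

0101011100
1111101010
0111011111
1010101110
1111110101
0111101111
1011010110
1100111001
0011010111
0100111010
iteration 10 is 0100111010, still not uniform 0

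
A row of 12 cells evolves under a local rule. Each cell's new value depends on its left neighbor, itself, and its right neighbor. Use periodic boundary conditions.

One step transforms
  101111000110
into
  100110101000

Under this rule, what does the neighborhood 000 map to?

0

At position 7 the neighborhood is 000; the next row has 0 there.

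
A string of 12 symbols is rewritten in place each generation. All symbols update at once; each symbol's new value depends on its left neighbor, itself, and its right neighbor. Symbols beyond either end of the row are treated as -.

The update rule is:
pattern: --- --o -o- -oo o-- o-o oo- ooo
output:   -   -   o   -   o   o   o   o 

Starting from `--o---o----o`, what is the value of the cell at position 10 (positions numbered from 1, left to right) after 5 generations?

-

--oo--oo---o
---oo--oo--o
----oo--oo-o
-----oo--ooo
------oo--oo
position 10 holds -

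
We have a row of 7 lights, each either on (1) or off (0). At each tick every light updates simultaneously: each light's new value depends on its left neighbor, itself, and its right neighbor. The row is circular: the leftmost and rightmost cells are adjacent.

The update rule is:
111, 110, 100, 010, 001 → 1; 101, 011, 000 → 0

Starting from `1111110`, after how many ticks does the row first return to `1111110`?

14

0111110
1011111
1001111
1110111
1110011
1111101
1111100
0111111
0011111
1101111
1100111
1111011
1111001
1111110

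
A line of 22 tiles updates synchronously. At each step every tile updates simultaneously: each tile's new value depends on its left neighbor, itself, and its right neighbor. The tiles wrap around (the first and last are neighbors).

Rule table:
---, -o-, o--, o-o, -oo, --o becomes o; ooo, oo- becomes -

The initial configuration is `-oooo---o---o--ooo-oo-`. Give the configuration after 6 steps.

oo---ooooooooooo--oo-o
--oooo----------ooo-oo
ooo---ooooooooooo--oo-
o--oooo----------ooo-o
-ooo---ooooooooooo--oo
oo--oooo----------ooo-

oo--oooo----------ooo-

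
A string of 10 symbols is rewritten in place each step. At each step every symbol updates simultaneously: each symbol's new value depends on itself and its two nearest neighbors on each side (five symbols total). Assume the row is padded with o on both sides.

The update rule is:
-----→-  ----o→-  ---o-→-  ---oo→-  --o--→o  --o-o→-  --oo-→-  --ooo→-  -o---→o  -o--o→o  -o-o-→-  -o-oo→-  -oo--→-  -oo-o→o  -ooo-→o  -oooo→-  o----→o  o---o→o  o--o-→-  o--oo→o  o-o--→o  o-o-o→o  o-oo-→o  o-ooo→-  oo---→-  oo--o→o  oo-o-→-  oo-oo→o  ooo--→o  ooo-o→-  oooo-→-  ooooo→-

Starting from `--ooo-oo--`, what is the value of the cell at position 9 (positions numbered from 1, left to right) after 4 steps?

oo-o-oo-oo
---o-ooo--
-o----oooo
-ooo------
position 9 holds -

-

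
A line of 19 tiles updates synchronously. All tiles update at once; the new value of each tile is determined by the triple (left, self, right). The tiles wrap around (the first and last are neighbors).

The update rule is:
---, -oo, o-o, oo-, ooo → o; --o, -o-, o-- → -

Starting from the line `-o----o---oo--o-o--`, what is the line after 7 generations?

--ooooooooooo--oooo

---oo---o-oo---o--o
-o-oo-o--ooo-o-----
--oooo---oooo--oooo
--oooo-o-oooo--oooo
--ooooo-ooooo--oooo
--ooooooooooo--oooo
--ooooooooooo--oooo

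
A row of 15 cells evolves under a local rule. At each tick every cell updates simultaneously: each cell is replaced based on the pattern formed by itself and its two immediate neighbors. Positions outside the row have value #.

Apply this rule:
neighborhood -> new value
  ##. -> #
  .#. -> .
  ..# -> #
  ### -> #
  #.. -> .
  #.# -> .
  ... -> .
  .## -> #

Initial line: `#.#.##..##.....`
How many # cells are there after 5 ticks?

12

#...##.###....#
#..###.###...##
#.####.###..###
#.####.###.####
#.####.###.####
count of #: 12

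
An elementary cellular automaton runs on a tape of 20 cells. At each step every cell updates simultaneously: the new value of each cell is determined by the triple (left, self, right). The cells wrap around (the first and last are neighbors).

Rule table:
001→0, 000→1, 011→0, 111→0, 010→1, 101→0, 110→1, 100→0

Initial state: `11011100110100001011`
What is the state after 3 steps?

01000100010101101000
01010101010100101011
01010101010100101001

01010101010100101001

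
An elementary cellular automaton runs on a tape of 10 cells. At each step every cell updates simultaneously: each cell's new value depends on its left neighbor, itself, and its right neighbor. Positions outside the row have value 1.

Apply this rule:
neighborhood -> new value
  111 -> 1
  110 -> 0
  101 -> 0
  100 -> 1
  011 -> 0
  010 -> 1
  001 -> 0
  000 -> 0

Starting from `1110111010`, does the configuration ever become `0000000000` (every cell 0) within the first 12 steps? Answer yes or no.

no

1100010010
1010011010
0011000010
1000100010
0100110010
0110001010
0001001010
1001101010
0100001010
0110001010  (repeats step 6; period 4)
step 12: 1001101010
step 12 is 1001101010, still not uniform 0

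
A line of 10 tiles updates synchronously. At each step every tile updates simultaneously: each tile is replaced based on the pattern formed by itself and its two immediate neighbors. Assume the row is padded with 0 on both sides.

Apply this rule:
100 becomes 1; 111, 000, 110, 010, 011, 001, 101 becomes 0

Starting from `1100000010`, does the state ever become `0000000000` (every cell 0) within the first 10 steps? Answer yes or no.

step 1: 0010000001
step 2: 0001000000
step 3: 0000100000
step 4: 0000010000
step 5: 0000001000
step 6: 0000000100
step 7: 0000000010
step 8: 0000000001
step 9: 0000000000
all cells are 0 at step 9

yes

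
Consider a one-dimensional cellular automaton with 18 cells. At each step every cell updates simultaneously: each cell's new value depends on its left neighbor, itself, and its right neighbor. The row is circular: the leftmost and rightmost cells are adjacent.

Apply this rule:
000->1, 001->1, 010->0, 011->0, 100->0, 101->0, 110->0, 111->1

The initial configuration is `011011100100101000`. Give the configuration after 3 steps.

010100100100101000

100001001001000011
001110010010011101
010100100100101000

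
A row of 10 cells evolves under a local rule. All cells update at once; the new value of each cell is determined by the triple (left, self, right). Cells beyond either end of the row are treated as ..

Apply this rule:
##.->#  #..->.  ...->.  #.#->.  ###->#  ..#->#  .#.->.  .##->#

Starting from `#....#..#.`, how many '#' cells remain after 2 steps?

2

step 1: ....#..#..
step 2: ...#..#...
count of #: 2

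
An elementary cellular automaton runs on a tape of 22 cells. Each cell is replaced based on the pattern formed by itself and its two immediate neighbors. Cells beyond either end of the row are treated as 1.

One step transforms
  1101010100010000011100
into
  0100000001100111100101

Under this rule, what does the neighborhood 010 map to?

At position 3 the neighborhood is 010; the next row has 0 there.

0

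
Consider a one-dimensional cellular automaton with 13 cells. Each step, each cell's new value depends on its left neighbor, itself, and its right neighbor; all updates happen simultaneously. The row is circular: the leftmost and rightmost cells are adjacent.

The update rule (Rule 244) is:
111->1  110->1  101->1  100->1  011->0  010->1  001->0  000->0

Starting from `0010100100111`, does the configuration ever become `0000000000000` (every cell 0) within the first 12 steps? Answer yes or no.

1011110110011
1101111011001
1110111101100
0111011110110
0011101111011
1001110111101
1100111011110
0110011101111
1011001110111
1101100111011
1110110011101
1111011001110
step 12 is 1111011001110, still not uniform 0

no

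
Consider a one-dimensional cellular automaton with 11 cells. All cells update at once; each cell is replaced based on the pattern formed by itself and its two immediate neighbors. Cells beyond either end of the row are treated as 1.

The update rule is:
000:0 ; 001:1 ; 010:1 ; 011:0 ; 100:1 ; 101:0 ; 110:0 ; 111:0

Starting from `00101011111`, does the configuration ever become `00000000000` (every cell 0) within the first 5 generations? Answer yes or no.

11101000000
00001100001
10010010010
01111111110
00000000000
all cells are 0 at generation 5

yes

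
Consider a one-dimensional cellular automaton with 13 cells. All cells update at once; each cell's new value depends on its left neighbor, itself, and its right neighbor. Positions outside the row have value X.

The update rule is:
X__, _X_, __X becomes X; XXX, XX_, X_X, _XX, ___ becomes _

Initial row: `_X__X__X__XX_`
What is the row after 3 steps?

X________XX__

step 1: _XXXXXXXXX___
step 2: __________X_X
step 3: X________XX__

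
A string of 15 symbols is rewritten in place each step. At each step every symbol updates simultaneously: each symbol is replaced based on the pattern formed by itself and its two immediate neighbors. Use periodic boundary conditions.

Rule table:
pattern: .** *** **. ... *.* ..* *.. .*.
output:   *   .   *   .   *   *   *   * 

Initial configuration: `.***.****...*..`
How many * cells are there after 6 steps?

3

**.***..**.***.
****.*******.**
...***.....***.
..**.**...**.**
********.******
.......***.....
count of *: 3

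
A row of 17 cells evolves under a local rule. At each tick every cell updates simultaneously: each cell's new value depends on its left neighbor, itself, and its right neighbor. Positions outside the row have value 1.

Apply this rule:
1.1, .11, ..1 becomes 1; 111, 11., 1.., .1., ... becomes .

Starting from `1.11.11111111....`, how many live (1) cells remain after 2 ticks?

.11.11..........1
11.11..........11
count of 1: 6

6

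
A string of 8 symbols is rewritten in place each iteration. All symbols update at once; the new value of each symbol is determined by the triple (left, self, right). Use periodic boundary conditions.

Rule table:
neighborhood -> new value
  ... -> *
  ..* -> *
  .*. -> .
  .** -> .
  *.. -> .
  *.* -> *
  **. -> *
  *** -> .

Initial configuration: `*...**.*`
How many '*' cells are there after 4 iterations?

5

*.**.**.
.*.**.**
*.*.**.*
**.*.**.
count of *: 5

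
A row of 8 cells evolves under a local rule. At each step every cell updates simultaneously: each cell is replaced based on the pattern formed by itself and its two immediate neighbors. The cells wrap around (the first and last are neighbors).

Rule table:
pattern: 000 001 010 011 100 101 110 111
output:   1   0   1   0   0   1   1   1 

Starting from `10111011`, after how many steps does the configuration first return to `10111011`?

4

11011101
11101110
01110111
10111011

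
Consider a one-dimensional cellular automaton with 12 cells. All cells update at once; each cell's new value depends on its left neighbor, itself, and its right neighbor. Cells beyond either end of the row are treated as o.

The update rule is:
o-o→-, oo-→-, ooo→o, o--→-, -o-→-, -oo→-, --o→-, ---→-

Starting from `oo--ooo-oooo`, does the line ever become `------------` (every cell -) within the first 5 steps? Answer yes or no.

o----o---ooo
----------oo
-----------o
------------
all cells are - at step 4

yes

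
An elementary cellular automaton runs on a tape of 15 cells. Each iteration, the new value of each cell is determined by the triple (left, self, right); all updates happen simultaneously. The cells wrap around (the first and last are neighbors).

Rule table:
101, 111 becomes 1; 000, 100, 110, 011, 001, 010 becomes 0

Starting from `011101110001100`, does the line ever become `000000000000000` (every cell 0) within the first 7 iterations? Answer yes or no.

yes

001010100000000
000101000000000
000010000000000
000000000000000
all cells are 0 at iteration 4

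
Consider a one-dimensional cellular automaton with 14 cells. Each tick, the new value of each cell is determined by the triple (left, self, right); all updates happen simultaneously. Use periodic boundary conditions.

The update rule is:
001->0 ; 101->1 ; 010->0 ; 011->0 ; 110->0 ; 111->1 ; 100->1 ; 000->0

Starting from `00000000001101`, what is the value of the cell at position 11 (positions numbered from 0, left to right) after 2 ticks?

0

tick 1: 10000000000010
tick 2: 01000000000001
position 11 holds 0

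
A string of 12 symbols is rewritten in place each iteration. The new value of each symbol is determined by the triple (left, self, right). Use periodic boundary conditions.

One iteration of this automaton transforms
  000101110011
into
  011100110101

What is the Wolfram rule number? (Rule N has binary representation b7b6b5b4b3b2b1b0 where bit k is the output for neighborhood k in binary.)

199

position 6: 111 → 1  (bit 7 = 1)
position 7: 110 → 1  (bit 6 = 1)
position 4: 101 → 0  (bit 5 = 0)
position 0: 100 → 0  (bit 4 = 0)
position 5: 011 → 0  (bit 3 = 0)
position 3: 010 → 1  (bit 2 = 1)
position 2: 001 → 1  (bit 1 = 1)
position 1: 000 → 1  (bit 0 = 1)
bits b7..b0 = 11000111 = 199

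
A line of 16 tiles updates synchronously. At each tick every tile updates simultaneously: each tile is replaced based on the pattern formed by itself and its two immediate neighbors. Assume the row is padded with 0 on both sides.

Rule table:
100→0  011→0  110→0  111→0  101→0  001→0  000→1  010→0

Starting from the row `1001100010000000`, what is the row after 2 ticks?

1111100010000000

0000001000111111
1111100010000000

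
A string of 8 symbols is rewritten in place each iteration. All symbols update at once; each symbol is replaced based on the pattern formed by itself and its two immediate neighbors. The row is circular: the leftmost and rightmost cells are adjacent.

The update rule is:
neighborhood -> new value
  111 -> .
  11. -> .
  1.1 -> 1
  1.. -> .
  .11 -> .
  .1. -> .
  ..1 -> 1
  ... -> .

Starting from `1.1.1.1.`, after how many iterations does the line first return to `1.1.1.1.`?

2

iteration 1: .1.1.1.1
iteration 2: 1.1.1.1.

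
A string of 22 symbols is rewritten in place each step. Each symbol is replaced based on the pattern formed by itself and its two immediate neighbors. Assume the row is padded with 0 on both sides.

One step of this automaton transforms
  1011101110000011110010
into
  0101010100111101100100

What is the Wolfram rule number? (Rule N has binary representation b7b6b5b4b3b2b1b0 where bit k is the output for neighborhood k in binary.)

position 3: 111 → 1  (bit 7 = 1)
position 4: 110 → 0  (bit 6 = 0)
position 1: 101 → 1  (bit 5 = 1)
position 9: 100 → 0  (bit 4 = 0)
position 2: 011 → 0  (bit 3 = 0)
position 0: 010 → 0  (bit 2 = 0)
position 13: 001 → 1  (bit 1 = 1)
position 10: 000 → 1  (bit 0 = 1)
bits b7..b0 = 10100011 = 163

163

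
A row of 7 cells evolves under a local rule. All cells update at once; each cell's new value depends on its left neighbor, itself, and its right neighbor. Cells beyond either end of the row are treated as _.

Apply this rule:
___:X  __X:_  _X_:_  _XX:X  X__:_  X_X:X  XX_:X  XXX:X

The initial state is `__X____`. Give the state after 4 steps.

step 1: X___XXX
step 2: __X_XXX
step 3: X__XXXX
step 4: ___XXXX

___XXXX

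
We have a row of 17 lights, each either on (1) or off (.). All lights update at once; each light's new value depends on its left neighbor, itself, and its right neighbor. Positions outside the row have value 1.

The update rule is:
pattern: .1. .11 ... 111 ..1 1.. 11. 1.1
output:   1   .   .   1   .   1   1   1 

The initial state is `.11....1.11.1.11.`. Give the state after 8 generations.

generation 1: 1.11...11.1111.11
generation 2: 11.11...11.1111.1
generation 3: 111.11...11.1111.
generation 4: 1111.11...11.1111
generation 5: 11111.11...11.111
generation 6: 111111.11...11.11
generation 7: 1111111.11...11.1
generation 8: 11111111.11...11.

11111111.11...11.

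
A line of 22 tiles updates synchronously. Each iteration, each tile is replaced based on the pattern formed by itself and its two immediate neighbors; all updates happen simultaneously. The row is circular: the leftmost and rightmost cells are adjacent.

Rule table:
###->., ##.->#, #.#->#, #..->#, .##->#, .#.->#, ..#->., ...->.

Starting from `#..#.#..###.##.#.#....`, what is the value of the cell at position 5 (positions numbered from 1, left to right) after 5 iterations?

##.####.#.#########...
####..#####.......##..
#..##.#...##......###.
##.#####..###.....#.##
.###...##.#.##....###.
position 5 holds .

.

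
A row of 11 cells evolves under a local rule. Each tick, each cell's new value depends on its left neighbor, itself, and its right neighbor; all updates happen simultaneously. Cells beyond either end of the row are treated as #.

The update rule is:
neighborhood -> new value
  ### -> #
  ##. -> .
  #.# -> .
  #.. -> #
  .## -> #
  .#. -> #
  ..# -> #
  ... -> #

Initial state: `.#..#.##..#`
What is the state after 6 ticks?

tick 1: .####.#.###
tick 2: .###..#.###
tick 3: .##.###.###
tick 4: .#..##..###
tick 5: .####.#####
tick 6: .###..#####

.###..#####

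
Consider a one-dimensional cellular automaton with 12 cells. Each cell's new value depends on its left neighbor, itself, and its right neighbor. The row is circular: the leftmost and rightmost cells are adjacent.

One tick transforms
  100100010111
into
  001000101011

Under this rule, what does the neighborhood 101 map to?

1

At position 8 the neighborhood is 101; the next row has 1 there.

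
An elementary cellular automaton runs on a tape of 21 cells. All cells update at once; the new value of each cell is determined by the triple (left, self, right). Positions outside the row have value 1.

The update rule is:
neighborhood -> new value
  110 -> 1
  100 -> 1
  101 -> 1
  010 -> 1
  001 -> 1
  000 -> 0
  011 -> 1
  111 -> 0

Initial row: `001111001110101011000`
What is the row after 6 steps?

111001111011111111101
001111001110000000111
111001111011000001100
001111001111100011111
111001111000110110000
001111001101111111001

001111001101111111001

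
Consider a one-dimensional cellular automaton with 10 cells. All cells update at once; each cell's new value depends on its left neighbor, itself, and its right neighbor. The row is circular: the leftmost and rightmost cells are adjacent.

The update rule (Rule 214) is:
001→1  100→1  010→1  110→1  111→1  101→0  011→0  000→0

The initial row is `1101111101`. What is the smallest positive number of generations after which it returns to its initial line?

10

1100111100
0111011111
0011001111
1101110111
1100110011
1111011101
1111001100
0111110111
0011110011
1101111101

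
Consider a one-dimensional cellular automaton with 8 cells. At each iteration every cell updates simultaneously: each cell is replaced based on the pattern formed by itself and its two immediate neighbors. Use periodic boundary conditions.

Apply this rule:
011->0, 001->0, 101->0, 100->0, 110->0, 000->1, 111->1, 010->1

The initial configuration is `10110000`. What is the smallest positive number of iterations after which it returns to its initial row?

2

10000110
10110000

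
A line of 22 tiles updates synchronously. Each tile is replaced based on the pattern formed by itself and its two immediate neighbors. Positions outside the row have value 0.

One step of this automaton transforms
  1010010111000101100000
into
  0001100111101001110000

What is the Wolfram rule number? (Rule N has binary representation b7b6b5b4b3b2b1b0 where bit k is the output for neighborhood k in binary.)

position 8: 111 → 1  (bit 7 = 1)
position 9: 110 → 1  (bit 6 = 1)
position 1: 101 → 0  (bit 5 = 0)
position 3: 100 → 1  (bit 4 = 1)
position 7: 011 → 1  (bit 3 = 1)
position 0: 010 → 0  (bit 2 = 0)
position 4: 001 → 1  (bit 1 = 1)
position 11: 000 → 0  (bit 0 = 0)
bits b7..b0 = 11011010 = 218

218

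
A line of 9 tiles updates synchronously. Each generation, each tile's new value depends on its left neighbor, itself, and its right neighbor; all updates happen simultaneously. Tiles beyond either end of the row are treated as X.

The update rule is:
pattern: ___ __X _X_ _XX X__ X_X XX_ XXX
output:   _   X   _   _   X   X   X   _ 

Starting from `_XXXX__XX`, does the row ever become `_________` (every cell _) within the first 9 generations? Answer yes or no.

no

generation 1: X___XXX__
generation 2: XX_X__XXX
generation 3: _XX_XX___
generation 4: X_XX_XX_X
generation 5: XX_XX_XX_
generation 6: _XX_XX_XX
generation 7: X_XX_XX__
generation 8: XX_XX_XXX
generation 9: _XX_XX___
generation 9 is _XX_XX___, still not uniform _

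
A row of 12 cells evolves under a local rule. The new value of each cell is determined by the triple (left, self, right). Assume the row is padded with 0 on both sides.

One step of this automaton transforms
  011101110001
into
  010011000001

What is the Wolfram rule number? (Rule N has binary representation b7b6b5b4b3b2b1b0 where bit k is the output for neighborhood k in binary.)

position 2: 111 → 0  (bit 7 = 0)
position 3: 110 → 0  (bit 6 = 0)
position 4: 101 → 1  (bit 5 = 1)
position 8: 100 → 0  (bit 4 = 0)
position 1: 011 → 1  (bit 3 = 1)
position 11: 010 → 1  (bit 2 = 1)
position 0: 001 → 0  (bit 1 = 0)
position 9: 000 → 0  (bit 0 = 0)
bits b7..b0 = 00101100 = 44

44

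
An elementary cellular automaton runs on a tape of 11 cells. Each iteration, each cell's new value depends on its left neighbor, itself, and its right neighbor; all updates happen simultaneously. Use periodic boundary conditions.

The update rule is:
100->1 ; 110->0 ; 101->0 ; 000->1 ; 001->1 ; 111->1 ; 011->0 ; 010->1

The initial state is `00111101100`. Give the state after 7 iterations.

01100001111

11011000011
10000111101
01111011000
10110000111
00001111011
11110110000
01100001111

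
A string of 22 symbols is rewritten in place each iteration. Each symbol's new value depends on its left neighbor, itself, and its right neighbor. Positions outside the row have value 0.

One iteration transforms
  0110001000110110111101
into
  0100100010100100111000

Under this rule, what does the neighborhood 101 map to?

0

At position 12 the neighborhood is 101; the next row has 0 there.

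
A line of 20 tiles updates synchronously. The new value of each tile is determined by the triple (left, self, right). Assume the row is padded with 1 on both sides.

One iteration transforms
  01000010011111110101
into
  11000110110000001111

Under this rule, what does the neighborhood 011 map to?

At position 9 the neighborhood is 011; the next row has 1 there.

1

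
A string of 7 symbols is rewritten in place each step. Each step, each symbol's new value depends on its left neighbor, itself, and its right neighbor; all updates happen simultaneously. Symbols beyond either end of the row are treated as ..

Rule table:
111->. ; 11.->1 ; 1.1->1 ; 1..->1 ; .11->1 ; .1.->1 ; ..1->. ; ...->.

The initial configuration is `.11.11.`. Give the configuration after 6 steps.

.111111

.111111
.1....1
.11...1
.111..1
.1.11.1
.111111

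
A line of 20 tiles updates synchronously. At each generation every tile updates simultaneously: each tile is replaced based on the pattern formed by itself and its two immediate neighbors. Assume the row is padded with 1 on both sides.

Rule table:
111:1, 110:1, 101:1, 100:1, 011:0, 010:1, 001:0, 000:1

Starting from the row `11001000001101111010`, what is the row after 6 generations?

11111111011111001101

generation 1: 11101111100110111111
generation 2: 11110111110011011111
generation 3: 11111011111001101111
generation 4: 11111101111100110111
generation 5: 11111110111110011011
generation 6: 11111111011111001101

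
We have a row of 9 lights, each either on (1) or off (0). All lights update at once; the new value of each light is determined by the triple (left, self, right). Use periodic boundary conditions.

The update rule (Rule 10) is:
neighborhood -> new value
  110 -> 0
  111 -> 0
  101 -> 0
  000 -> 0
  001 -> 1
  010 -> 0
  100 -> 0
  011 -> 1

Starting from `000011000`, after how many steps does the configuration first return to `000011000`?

000110000
001100000
011000000
110000000
100000001
000000011
000000110
000001100
000011000

9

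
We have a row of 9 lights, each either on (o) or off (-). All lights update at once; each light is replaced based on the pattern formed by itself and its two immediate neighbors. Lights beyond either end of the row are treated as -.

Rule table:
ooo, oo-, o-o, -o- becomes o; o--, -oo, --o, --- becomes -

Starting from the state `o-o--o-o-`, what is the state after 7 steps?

--o----o-

step 1: ooo--ooo-
step 2: -oo---oo-
step 3: --o----o-
step 4: --o----o-  (fixed point — unchanged through step 7)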